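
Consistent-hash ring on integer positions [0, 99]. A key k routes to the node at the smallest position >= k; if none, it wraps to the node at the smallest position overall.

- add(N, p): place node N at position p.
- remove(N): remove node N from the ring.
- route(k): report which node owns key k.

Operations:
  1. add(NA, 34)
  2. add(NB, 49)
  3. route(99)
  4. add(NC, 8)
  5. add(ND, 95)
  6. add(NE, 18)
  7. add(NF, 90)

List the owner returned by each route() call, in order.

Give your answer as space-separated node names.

Answer: NA

Derivation:
Op 1: add NA@34 -> ring=[34:NA]
Op 2: add NB@49 -> ring=[34:NA,49:NB]
Op 3: route key 99: none >= 99, wrap to smallest pos 34 -> NA
Op 4: add NC@8 -> ring=[8:NC,34:NA,49:NB]
Op 5: add ND@95 -> ring=[8:NC,34:NA,49:NB,95:ND]
Op 6: add NE@18 -> ring=[8:NC,18:NE,34:NA,49:NB,95:ND]
Op 7: add NF@90 -> ring=[8:NC,18:NE,34:NA,49:NB,90:NF,95:ND]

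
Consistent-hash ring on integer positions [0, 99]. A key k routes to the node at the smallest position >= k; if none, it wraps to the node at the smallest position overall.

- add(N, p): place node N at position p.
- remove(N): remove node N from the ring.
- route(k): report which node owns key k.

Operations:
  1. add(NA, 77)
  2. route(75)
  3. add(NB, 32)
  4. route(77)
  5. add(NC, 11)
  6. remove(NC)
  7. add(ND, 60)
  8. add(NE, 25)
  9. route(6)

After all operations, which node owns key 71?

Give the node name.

Answer: NA

Derivation:
Op 1: add NA@77 -> ring=[77:NA]
Op 2: route key 75: smallest pos >= 75 is 77 -> NA
Op 3: add NB@32 -> ring=[32:NB,77:NA]
Op 4: route key 77: smallest pos >= 77 is 77 -> NA
Op 5: add NC@11 -> ring=[11:NC,32:NB,77:NA]
Op 6: remove NC -> ring=[32:NB,77:NA]
Op 7: add ND@60 -> ring=[32:NB,60:ND,77:NA]
Op 8: add NE@25 -> ring=[25:NE,32:NB,60:ND,77:NA]
Op 9: route key 6: smallest pos >= 6 is 25 -> NE
Final route key 71: smallest pos >= 71 is 77 -> NA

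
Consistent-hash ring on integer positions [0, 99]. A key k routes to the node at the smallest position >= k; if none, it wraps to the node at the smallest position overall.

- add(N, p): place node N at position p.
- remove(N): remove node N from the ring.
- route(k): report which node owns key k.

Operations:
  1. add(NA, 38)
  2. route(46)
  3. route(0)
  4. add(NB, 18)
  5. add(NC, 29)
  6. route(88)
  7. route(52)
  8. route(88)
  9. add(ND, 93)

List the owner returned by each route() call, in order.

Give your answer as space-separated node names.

Op 1: add NA@38 -> ring=[38:NA]
Op 2: route key 46: none >= 46, wrap to smallest pos 38 -> NA
Op 3: route key 0: smallest pos >= 0 is 38 -> NA
Op 4: add NB@18 -> ring=[18:NB,38:NA]
Op 5: add NC@29 -> ring=[18:NB,29:NC,38:NA]
Op 6: route key 88: none >= 88, wrap to smallest pos 18 -> NB
Op 7: route key 52: none >= 52, wrap to smallest pos 18 -> NB
Op 8: route key 88: none >= 88, wrap to smallest pos 18 -> NB
Op 9: add ND@93 -> ring=[18:NB,29:NC,38:NA,93:ND]

Answer: NA NA NB NB NB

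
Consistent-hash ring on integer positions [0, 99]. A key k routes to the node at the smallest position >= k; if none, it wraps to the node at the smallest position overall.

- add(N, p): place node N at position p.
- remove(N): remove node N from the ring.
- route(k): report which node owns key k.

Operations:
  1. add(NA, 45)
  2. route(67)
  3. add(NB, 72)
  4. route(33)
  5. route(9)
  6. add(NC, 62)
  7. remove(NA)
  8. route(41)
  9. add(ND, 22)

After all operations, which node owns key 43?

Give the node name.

Op 1: add NA@45 -> ring=[45:NA]
Op 2: route key 67: none >= 67, wrap to smallest pos 45 -> NA
Op 3: add NB@72 -> ring=[45:NA,72:NB]
Op 4: route key 33: smallest pos >= 33 is 45 -> NA
Op 5: route key 9: smallest pos >= 9 is 45 -> NA
Op 6: add NC@62 -> ring=[45:NA,62:NC,72:NB]
Op 7: remove NA -> ring=[62:NC,72:NB]
Op 8: route key 41: smallest pos >= 41 is 62 -> NC
Op 9: add ND@22 -> ring=[22:ND,62:NC,72:NB]
Final route key 43: smallest pos >= 43 is 62 -> NC

Answer: NC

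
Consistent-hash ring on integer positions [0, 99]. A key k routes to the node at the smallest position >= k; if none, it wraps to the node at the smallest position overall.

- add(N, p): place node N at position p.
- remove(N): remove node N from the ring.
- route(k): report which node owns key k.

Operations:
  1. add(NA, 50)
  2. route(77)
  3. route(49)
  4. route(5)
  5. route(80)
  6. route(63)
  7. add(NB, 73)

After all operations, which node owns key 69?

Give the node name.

Op 1: add NA@50 -> ring=[50:NA]
Op 2: route key 77: none >= 77, wrap to smallest pos 50 -> NA
Op 3: route key 49: smallest pos >= 49 is 50 -> NA
Op 4: route key 5: smallest pos >= 5 is 50 -> NA
Op 5: route key 80: none >= 80, wrap to smallest pos 50 -> NA
Op 6: route key 63: none >= 63, wrap to smallest pos 50 -> NA
Op 7: add NB@73 -> ring=[50:NA,73:NB]
Final route key 69: smallest pos >= 69 is 73 -> NB

Answer: NB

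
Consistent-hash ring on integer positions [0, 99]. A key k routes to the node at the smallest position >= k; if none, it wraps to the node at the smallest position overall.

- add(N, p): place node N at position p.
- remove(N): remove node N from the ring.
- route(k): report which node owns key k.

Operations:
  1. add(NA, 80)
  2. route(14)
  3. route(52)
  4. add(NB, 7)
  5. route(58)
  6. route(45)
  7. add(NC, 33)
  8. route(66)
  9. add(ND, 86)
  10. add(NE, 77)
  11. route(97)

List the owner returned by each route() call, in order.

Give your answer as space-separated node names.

Answer: NA NA NA NA NA NB

Derivation:
Op 1: add NA@80 -> ring=[80:NA]
Op 2: route key 14: smallest pos >= 14 is 80 -> NA
Op 3: route key 52: smallest pos >= 52 is 80 -> NA
Op 4: add NB@7 -> ring=[7:NB,80:NA]
Op 5: route key 58: smallest pos >= 58 is 80 -> NA
Op 6: route key 45: smallest pos >= 45 is 80 -> NA
Op 7: add NC@33 -> ring=[7:NB,33:NC,80:NA]
Op 8: route key 66: smallest pos >= 66 is 80 -> NA
Op 9: add ND@86 -> ring=[7:NB,33:NC,80:NA,86:ND]
Op 10: add NE@77 -> ring=[7:NB,33:NC,77:NE,80:NA,86:ND]
Op 11: route key 97: none >= 97, wrap to smallest pos 7 -> NB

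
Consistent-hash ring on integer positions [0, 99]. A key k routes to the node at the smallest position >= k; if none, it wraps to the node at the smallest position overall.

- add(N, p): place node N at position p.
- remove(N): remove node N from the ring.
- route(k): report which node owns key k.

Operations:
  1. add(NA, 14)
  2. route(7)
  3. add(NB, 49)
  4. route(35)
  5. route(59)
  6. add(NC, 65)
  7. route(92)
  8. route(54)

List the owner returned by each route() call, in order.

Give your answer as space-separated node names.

Answer: NA NB NA NA NC

Derivation:
Op 1: add NA@14 -> ring=[14:NA]
Op 2: route key 7: smallest pos >= 7 is 14 -> NA
Op 3: add NB@49 -> ring=[14:NA,49:NB]
Op 4: route key 35: smallest pos >= 35 is 49 -> NB
Op 5: route key 59: none >= 59, wrap to smallest pos 14 -> NA
Op 6: add NC@65 -> ring=[14:NA,49:NB,65:NC]
Op 7: route key 92: none >= 92, wrap to smallest pos 14 -> NA
Op 8: route key 54: smallest pos >= 54 is 65 -> NC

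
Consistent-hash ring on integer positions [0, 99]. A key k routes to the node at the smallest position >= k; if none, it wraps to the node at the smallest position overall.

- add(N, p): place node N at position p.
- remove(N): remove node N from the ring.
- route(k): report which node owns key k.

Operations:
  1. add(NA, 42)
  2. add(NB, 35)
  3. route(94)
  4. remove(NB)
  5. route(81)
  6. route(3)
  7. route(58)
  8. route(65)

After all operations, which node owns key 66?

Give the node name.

Op 1: add NA@42 -> ring=[42:NA]
Op 2: add NB@35 -> ring=[35:NB,42:NA]
Op 3: route key 94: none >= 94, wrap to smallest pos 35 -> NB
Op 4: remove NB -> ring=[42:NA]
Op 5: route key 81: none >= 81, wrap to smallest pos 42 -> NA
Op 6: route key 3: smallest pos >= 3 is 42 -> NA
Op 7: route key 58: none >= 58, wrap to smallest pos 42 -> NA
Op 8: route key 65: none >= 65, wrap to smallest pos 42 -> NA
Final route key 66: none >= 66, wrap to smallest pos 42 -> NA

Answer: NA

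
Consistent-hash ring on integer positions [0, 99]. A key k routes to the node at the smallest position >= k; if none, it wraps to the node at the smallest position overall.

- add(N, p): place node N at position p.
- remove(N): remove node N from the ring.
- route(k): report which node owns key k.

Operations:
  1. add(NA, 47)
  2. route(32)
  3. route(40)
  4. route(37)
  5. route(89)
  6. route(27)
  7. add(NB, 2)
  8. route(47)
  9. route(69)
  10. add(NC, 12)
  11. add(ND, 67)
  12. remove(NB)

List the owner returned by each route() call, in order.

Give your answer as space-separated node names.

Answer: NA NA NA NA NA NA NB

Derivation:
Op 1: add NA@47 -> ring=[47:NA]
Op 2: route key 32: smallest pos >= 32 is 47 -> NA
Op 3: route key 40: smallest pos >= 40 is 47 -> NA
Op 4: route key 37: smallest pos >= 37 is 47 -> NA
Op 5: route key 89: none >= 89, wrap to smallest pos 47 -> NA
Op 6: route key 27: smallest pos >= 27 is 47 -> NA
Op 7: add NB@2 -> ring=[2:NB,47:NA]
Op 8: route key 47: smallest pos >= 47 is 47 -> NA
Op 9: route key 69: none >= 69, wrap to smallest pos 2 -> NB
Op 10: add NC@12 -> ring=[2:NB,12:NC,47:NA]
Op 11: add ND@67 -> ring=[2:NB,12:NC,47:NA,67:ND]
Op 12: remove NB -> ring=[12:NC,47:NA,67:ND]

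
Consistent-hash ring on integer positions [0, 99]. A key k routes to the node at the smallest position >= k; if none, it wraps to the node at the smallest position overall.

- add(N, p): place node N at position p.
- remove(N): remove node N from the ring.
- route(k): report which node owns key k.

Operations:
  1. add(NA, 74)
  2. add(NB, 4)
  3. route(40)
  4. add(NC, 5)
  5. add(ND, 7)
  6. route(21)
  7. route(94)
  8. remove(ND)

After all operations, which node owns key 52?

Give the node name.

Answer: NA

Derivation:
Op 1: add NA@74 -> ring=[74:NA]
Op 2: add NB@4 -> ring=[4:NB,74:NA]
Op 3: route key 40: smallest pos >= 40 is 74 -> NA
Op 4: add NC@5 -> ring=[4:NB,5:NC,74:NA]
Op 5: add ND@7 -> ring=[4:NB,5:NC,7:ND,74:NA]
Op 6: route key 21: smallest pos >= 21 is 74 -> NA
Op 7: route key 94: none >= 94, wrap to smallest pos 4 -> NB
Op 8: remove ND -> ring=[4:NB,5:NC,74:NA]
Final route key 52: smallest pos >= 52 is 74 -> NA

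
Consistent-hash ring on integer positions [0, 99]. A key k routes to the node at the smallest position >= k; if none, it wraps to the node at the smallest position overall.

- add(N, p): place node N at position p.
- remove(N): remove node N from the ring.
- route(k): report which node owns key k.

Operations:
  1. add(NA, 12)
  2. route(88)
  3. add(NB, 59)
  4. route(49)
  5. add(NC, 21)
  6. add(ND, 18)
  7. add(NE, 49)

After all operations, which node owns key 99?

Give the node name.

Op 1: add NA@12 -> ring=[12:NA]
Op 2: route key 88: none >= 88, wrap to smallest pos 12 -> NA
Op 3: add NB@59 -> ring=[12:NA,59:NB]
Op 4: route key 49: smallest pos >= 49 is 59 -> NB
Op 5: add NC@21 -> ring=[12:NA,21:NC,59:NB]
Op 6: add ND@18 -> ring=[12:NA,18:ND,21:NC,59:NB]
Op 7: add NE@49 -> ring=[12:NA,18:ND,21:NC,49:NE,59:NB]
Final route key 99: none >= 99, wrap to smallest pos 12 -> NA

Answer: NA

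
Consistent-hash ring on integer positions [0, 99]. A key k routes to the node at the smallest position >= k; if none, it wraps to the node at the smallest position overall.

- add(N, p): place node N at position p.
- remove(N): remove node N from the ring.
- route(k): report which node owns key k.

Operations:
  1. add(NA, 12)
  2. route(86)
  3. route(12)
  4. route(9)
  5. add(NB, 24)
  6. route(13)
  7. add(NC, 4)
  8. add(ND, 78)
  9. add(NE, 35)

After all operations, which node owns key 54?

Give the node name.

Op 1: add NA@12 -> ring=[12:NA]
Op 2: route key 86: none >= 86, wrap to smallest pos 12 -> NA
Op 3: route key 12: smallest pos >= 12 is 12 -> NA
Op 4: route key 9: smallest pos >= 9 is 12 -> NA
Op 5: add NB@24 -> ring=[12:NA,24:NB]
Op 6: route key 13: smallest pos >= 13 is 24 -> NB
Op 7: add NC@4 -> ring=[4:NC,12:NA,24:NB]
Op 8: add ND@78 -> ring=[4:NC,12:NA,24:NB,78:ND]
Op 9: add NE@35 -> ring=[4:NC,12:NA,24:NB,35:NE,78:ND]
Final route key 54: smallest pos >= 54 is 78 -> ND

Answer: ND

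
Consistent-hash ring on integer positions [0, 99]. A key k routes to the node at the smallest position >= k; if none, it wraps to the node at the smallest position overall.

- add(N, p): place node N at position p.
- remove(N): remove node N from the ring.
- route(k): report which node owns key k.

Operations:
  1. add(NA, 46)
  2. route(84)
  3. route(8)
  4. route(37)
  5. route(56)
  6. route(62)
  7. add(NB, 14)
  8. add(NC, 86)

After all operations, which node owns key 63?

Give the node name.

Answer: NC

Derivation:
Op 1: add NA@46 -> ring=[46:NA]
Op 2: route key 84: none >= 84, wrap to smallest pos 46 -> NA
Op 3: route key 8: smallest pos >= 8 is 46 -> NA
Op 4: route key 37: smallest pos >= 37 is 46 -> NA
Op 5: route key 56: none >= 56, wrap to smallest pos 46 -> NA
Op 6: route key 62: none >= 62, wrap to smallest pos 46 -> NA
Op 7: add NB@14 -> ring=[14:NB,46:NA]
Op 8: add NC@86 -> ring=[14:NB,46:NA,86:NC]
Final route key 63: smallest pos >= 63 is 86 -> NC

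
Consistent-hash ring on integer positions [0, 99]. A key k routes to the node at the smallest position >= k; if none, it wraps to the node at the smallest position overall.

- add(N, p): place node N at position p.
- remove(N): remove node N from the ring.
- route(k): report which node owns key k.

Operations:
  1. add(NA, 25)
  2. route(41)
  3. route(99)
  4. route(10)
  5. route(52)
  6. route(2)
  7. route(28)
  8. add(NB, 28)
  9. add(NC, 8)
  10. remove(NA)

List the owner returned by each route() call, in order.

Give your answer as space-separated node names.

Answer: NA NA NA NA NA NA

Derivation:
Op 1: add NA@25 -> ring=[25:NA]
Op 2: route key 41: none >= 41, wrap to smallest pos 25 -> NA
Op 3: route key 99: none >= 99, wrap to smallest pos 25 -> NA
Op 4: route key 10: smallest pos >= 10 is 25 -> NA
Op 5: route key 52: none >= 52, wrap to smallest pos 25 -> NA
Op 6: route key 2: smallest pos >= 2 is 25 -> NA
Op 7: route key 28: none >= 28, wrap to smallest pos 25 -> NA
Op 8: add NB@28 -> ring=[25:NA,28:NB]
Op 9: add NC@8 -> ring=[8:NC,25:NA,28:NB]
Op 10: remove NA -> ring=[8:NC,28:NB]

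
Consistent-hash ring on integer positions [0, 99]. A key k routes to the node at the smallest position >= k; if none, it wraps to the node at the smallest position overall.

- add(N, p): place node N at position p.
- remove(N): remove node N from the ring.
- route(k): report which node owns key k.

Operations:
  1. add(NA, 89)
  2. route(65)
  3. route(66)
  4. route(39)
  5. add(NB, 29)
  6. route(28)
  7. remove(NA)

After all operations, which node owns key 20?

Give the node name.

Answer: NB

Derivation:
Op 1: add NA@89 -> ring=[89:NA]
Op 2: route key 65: smallest pos >= 65 is 89 -> NA
Op 3: route key 66: smallest pos >= 66 is 89 -> NA
Op 4: route key 39: smallest pos >= 39 is 89 -> NA
Op 5: add NB@29 -> ring=[29:NB,89:NA]
Op 6: route key 28: smallest pos >= 28 is 29 -> NB
Op 7: remove NA -> ring=[29:NB]
Final route key 20: smallest pos >= 20 is 29 -> NB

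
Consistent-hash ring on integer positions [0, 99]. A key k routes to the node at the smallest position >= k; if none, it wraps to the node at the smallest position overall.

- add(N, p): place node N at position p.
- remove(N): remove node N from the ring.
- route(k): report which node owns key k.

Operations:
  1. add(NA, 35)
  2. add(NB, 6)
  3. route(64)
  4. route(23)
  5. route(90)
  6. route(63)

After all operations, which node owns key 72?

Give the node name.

Answer: NB

Derivation:
Op 1: add NA@35 -> ring=[35:NA]
Op 2: add NB@6 -> ring=[6:NB,35:NA]
Op 3: route key 64: none >= 64, wrap to smallest pos 6 -> NB
Op 4: route key 23: smallest pos >= 23 is 35 -> NA
Op 5: route key 90: none >= 90, wrap to smallest pos 6 -> NB
Op 6: route key 63: none >= 63, wrap to smallest pos 6 -> NB
Final route key 72: none >= 72, wrap to smallest pos 6 -> NB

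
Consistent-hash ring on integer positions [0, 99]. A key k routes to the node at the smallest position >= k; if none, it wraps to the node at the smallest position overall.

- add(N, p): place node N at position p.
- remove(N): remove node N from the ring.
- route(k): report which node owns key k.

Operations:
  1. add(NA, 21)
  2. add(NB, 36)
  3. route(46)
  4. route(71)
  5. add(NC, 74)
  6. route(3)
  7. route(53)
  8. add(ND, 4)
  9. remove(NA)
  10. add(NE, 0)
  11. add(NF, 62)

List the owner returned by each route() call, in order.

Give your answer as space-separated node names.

Op 1: add NA@21 -> ring=[21:NA]
Op 2: add NB@36 -> ring=[21:NA,36:NB]
Op 3: route key 46: none >= 46, wrap to smallest pos 21 -> NA
Op 4: route key 71: none >= 71, wrap to smallest pos 21 -> NA
Op 5: add NC@74 -> ring=[21:NA,36:NB,74:NC]
Op 6: route key 3: smallest pos >= 3 is 21 -> NA
Op 7: route key 53: smallest pos >= 53 is 74 -> NC
Op 8: add ND@4 -> ring=[4:ND,21:NA,36:NB,74:NC]
Op 9: remove NA -> ring=[4:ND,36:NB,74:NC]
Op 10: add NE@0 -> ring=[0:NE,4:ND,36:NB,74:NC]
Op 11: add NF@62 -> ring=[0:NE,4:ND,36:NB,62:NF,74:NC]

Answer: NA NA NA NC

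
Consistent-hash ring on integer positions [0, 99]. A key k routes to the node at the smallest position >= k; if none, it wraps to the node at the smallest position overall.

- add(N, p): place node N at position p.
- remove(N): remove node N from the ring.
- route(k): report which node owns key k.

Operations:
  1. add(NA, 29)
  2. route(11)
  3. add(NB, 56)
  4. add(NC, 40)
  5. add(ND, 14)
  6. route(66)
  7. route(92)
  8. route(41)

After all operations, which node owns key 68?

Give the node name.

Op 1: add NA@29 -> ring=[29:NA]
Op 2: route key 11: smallest pos >= 11 is 29 -> NA
Op 3: add NB@56 -> ring=[29:NA,56:NB]
Op 4: add NC@40 -> ring=[29:NA,40:NC,56:NB]
Op 5: add ND@14 -> ring=[14:ND,29:NA,40:NC,56:NB]
Op 6: route key 66: none >= 66, wrap to smallest pos 14 -> ND
Op 7: route key 92: none >= 92, wrap to smallest pos 14 -> ND
Op 8: route key 41: smallest pos >= 41 is 56 -> NB
Final route key 68: none >= 68, wrap to smallest pos 14 -> ND

Answer: ND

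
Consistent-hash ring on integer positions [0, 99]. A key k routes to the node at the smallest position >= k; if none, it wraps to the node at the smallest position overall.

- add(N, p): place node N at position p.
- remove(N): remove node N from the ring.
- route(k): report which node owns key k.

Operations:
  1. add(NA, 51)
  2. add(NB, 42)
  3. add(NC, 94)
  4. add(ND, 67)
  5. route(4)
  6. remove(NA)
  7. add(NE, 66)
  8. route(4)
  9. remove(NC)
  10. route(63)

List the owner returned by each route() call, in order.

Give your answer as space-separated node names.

Op 1: add NA@51 -> ring=[51:NA]
Op 2: add NB@42 -> ring=[42:NB,51:NA]
Op 3: add NC@94 -> ring=[42:NB,51:NA,94:NC]
Op 4: add ND@67 -> ring=[42:NB,51:NA,67:ND,94:NC]
Op 5: route key 4: smallest pos >= 4 is 42 -> NB
Op 6: remove NA -> ring=[42:NB,67:ND,94:NC]
Op 7: add NE@66 -> ring=[42:NB,66:NE,67:ND,94:NC]
Op 8: route key 4: smallest pos >= 4 is 42 -> NB
Op 9: remove NC -> ring=[42:NB,66:NE,67:ND]
Op 10: route key 63: smallest pos >= 63 is 66 -> NE

Answer: NB NB NE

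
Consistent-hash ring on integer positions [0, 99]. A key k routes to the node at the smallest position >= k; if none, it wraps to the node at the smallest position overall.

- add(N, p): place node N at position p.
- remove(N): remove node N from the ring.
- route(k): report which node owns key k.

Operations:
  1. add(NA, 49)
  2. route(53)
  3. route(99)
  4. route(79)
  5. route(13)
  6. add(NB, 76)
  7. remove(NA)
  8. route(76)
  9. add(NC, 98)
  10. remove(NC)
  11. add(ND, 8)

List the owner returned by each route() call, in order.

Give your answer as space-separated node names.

Answer: NA NA NA NA NB

Derivation:
Op 1: add NA@49 -> ring=[49:NA]
Op 2: route key 53: none >= 53, wrap to smallest pos 49 -> NA
Op 3: route key 99: none >= 99, wrap to smallest pos 49 -> NA
Op 4: route key 79: none >= 79, wrap to smallest pos 49 -> NA
Op 5: route key 13: smallest pos >= 13 is 49 -> NA
Op 6: add NB@76 -> ring=[49:NA,76:NB]
Op 7: remove NA -> ring=[76:NB]
Op 8: route key 76: smallest pos >= 76 is 76 -> NB
Op 9: add NC@98 -> ring=[76:NB,98:NC]
Op 10: remove NC -> ring=[76:NB]
Op 11: add ND@8 -> ring=[8:ND,76:NB]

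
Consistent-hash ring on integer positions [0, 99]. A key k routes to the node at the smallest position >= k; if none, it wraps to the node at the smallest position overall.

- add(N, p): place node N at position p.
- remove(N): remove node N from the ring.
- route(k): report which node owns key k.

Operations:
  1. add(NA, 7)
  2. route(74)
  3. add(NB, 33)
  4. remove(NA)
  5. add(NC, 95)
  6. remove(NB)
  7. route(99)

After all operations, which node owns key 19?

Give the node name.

Op 1: add NA@7 -> ring=[7:NA]
Op 2: route key 74: none >= 74, wrap to smallest pos 7 -> NA
Op 3: add NB@33 -> ring=[7:NA,33:NB]
Op 4: remove NA -> ring=[33:NB]
Op 5: add NC@95 -> ring=[33:NB,95:NC]
Op 6: remove NB -> ring=[95:NC]
Op 7: route key 99: none >= 99, wrap to smallest pos 95 -> NC
Final route key 19: smallest pos >= 19 is 95 -> NC

Answer: NC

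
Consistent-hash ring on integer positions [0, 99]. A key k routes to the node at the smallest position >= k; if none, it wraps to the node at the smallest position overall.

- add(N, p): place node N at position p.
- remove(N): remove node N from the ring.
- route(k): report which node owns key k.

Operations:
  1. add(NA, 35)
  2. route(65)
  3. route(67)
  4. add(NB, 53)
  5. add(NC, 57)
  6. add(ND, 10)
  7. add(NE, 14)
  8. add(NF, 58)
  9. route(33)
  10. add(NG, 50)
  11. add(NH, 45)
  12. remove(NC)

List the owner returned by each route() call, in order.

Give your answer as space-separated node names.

Op 1: add NA@35 -> ring=[35:NA]
Op 2: route key 65: none >= 65, wrap to smallest pos 35 -> NA
Op 3: route key 67: none >= 67, wrap to smallest pos 35 -> NA
Op 4: add NB@53 -> ring=[35:NA,53:NB]
Op 5: add NC@57 -> ring=[35:NA,53:NB,57:NC]
Op 6: add ND@10 -> ring=[10:ND,35:NA,53:NB,57:NC]
Op 7: add NE@14 -> ring=[10:ND,14:NE,35:NA,53:NB,57:NC]
Op 8: add NF@58 -> ring=[10:ND,14:NE,35:NA,53:NB,57:NC,58:NF]
Op 9: route key 33: smallest pos >= 33 is 35 -> NA
Op 10: add NG@50 -> ring=[10:ND,14:NE,35:NA,50:NG,53:NB,57:NC,58:NF]
Op 11: add NH@45 -> ring=[10:ND,14:NE,35:NA,45:NH,50:NG,53:NB,57:NC,58:NF]
Op 12: remove NC -> ring=[10:ND,14:NE,35:NA,45:NH,50:NG,53:NB,58:NF]

Answer: NA NA NA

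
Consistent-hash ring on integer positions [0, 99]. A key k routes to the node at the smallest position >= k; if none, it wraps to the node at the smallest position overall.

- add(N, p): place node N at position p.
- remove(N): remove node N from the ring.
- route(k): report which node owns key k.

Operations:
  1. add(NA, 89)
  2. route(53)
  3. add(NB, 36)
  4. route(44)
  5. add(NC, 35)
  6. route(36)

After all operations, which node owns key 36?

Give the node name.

Op 1: add NA@89 -> ring=[89:NA]
Op 2: route key 53: smallest pos >= 53 is 89 -> NA
Op 3: add NB@36 -> ring=[36:NB,89:NA]
Op 4: route key 44: smallest pos >= 44 is 89 -> NA
Op 5: add NC@35 -> ring=[35:NC,36:NB,89:NA]
Op 6: route key 36: smallest pos >= 36 is 36 -> NB
Final route key 36: smallest pos >= 36 is 36 -> NB

Answer: NB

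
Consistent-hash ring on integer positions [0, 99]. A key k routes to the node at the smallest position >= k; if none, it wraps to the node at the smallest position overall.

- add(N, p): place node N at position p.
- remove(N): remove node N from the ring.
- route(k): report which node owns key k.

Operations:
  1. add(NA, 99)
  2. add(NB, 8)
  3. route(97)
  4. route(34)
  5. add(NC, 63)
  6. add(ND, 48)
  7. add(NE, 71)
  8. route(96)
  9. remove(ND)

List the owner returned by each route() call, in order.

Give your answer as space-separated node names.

Op 1: add NA@99 -> ring=[99:NA]
Op 2: add NB@8 -> ring=[8:NB,99:NA]
Op 3: route key 97: smallest pos >= 97 is 99 -> NA
Op 4: route key 34: smallest pos >= 34 is 99 -> NA
Op 5: add NC@63 -> ring=[8:NB,63:NC,99:NA]
Op 6: add ND@48 -> ring=[8:NB,48:ND,63:NC,99:NA]
Op 7: add NE@71 -> ring=[8:NB,48:ND,63:NC,71:NE,99:NA]
Op 8: route key 96: smallest pos >= 96 is 99 -> NA
Op 9: remove ND -> ring=[8:NB,63:NC,71:NE,99:NA]

Answer: NA NA NA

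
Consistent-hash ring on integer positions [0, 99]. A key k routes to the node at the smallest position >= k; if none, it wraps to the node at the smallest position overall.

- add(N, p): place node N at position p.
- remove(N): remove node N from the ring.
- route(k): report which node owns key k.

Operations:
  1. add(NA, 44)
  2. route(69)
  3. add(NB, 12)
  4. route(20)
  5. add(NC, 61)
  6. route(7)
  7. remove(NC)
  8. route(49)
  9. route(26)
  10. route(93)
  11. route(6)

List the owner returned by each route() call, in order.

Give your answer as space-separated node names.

Answer: NA NA NB NB NA NB NB

Derivation:
Op 1: add NA@44 -> ring=[44:NA]
Op 2: route key 69: none >= 69, wrap to smallest pos 44 -> NA
Op 3: add NB@12 -> ring=[12:NB,44:NA]
Op 4: route key 20: smallest pos >= 20 is 44 -> NA
Op 5: add NC@61 -> ring=[12:NB,44:NA,61:NC]
Op 6: route key 7: smallest pos >= 7 is 12 -> NB
Op 7: remove NC -> ring=[12:NB,44:NA]
Op 8: route key 49: none >= 49, wrap to smallest pos 12 -> NB
Op 9: route key 26: smallest pos >= 26 is 44 -> NA
Op 10: route key 93: none >= 93, wrap to smallest pos 12 -> NB
Op 11: route key 6: smallest pos >= 6 is 12 -> NB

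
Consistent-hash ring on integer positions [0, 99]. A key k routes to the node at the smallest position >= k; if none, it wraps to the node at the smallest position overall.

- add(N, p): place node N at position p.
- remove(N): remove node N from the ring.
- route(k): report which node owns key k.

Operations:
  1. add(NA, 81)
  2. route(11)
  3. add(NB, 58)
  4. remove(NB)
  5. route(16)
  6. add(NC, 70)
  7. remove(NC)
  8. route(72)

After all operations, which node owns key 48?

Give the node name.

Answer: NA

Derivation:
Op 1: add NA@81 -> ring=[81:NA]
Op 2: route key 11: smallest pos >= 11 is 81 -> NA
Op 3: add NB@58 -> ring=[58:NB,81:NA]
Op 4: remove NB -> ring=[81:NA]
Op 5: route key 16: smallest pos >= 16 is 81 -> NA
Op 6: add NC@70 -> ring=[70:NC,81:NA]
Op 7: remove NC -> ring=[81:NA]
Op 8: route key 72: smallest pos >= 72 is 81 -> NA
Final route key 48: smallest pos >= 48 is 81 -> NA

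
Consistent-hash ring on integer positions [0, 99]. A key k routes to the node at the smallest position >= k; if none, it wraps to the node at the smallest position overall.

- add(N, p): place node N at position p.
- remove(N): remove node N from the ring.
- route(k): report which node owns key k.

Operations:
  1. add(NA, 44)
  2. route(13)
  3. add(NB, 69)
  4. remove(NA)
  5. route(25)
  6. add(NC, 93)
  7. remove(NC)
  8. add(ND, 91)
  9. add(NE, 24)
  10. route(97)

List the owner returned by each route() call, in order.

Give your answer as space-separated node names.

Op 1: add NA@44 -> ring=[44:NA]
Op 2: route key 13: smallest pos >= 13 is 44 -> NA
Op 3: add NB@69 -> ring=[44:NA,69:NB]
Op 4: remove NA -> ring=[69:NB]
Op 5: route key 25: smallest pos >= 25 is 69 -> NB
Op 6: add NC@93 -> ring=[69:NB,93:NC]
Op 7: remove NC -> ring=[69:NB]
Op 8: add ND@91 -> ring=[69:NB,91:ND]
Op 9: add NE@24 -> ring=[24:NE,69:NB,91:ND]
Op 10: route key 97: none >= 97, wrap to smallest pos 24 -> NE

Answer: NA NB NE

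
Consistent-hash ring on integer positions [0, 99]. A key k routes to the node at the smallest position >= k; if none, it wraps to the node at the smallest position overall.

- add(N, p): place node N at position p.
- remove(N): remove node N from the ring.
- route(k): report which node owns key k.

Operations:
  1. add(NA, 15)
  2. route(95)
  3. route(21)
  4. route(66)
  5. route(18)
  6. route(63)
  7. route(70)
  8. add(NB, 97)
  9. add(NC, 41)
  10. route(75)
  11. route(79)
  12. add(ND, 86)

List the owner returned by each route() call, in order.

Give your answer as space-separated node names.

Answer: NA NA NA NA NA NA NB NB

Derivation:
Op 1: add NA@15 -> ring=[15:NA]
Op 2: route key 95: none >= 95, wrap to smallest pos 15 -> NA
Op 3: route key 21: none >= 21, wrap to smallest pos 15 -> NA
Op 4: route key 66: none >= 66, wrap to smallest pos 15 -> NA
Op 5: route key 18: none >= 18, wrap to smallest pos 15 -> NA
Op 6: route key 63: none >= 63, wrap to smallest pos 15 -> NA
Op 7: route key 70: none >= 70, wrap to smallest pos 15 -> NA
Op 8: add NB@97 -> ring=[15:NA,97:NB]
Op 9: add NC@41 -> ring=[15:NA,41:NC,97:NB]
Op 10: route key 75: smallest pos >= 75 is 97 -> NB
Op 11: route key 79: smallest pos >= 79 is 97 -> NB
Op 12: add ND@86 -> ring=[15:NA,41:NC,86:ND,97:NB]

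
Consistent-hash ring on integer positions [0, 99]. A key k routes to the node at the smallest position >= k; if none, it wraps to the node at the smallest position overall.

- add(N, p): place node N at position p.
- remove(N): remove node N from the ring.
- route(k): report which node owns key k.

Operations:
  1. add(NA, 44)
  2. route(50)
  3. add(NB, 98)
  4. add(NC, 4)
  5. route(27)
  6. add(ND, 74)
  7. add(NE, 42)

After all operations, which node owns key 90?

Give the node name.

Answer: NB

Derivation:
Op 1: add NA@44 -> ring=[44:NA]
Op 2: route key 50: none >= 50, wrap to smallest pos 44 -> NA
Op 3: add NB@98 -> ring=[44:NA,98:NB]
Op 4: add NC@4 -> ring=[4:NC,44:NA,98:NB]
Op 5: route key 27: smallest pos >= 27 is 44 -> NA
Op 6: add ND@74 -> ring=[4:NC,44:NA,74:ND,98:NB]
Op 7: add NE@42 -> ring=[4:NC,42:NE,44:NA,74:ND,98:NB]
Final route key 90: smallest pos >= 90 is 98 -> NB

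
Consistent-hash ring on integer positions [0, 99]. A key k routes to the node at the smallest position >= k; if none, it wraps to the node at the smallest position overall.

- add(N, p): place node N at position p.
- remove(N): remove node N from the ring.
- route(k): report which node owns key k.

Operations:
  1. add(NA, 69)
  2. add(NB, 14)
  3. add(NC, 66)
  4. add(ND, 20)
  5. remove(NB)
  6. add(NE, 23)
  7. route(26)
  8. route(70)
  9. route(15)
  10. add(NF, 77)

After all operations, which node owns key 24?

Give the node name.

Answer: NC

Derivation:
Op 1: add NA@69 -> ring=[69:NA]
Op 2: add NB@14 -> ring=[14:NB,69:NA]
Op 3: add NC@66 -> ring=[14:NB,66:NC,69:NA]
Op 4: add ND@20 -> ring=[14:NB,20:ND,66:NC,69:NA]
Op 5: remove NB -> ring=[20:ND,66:NC,69:NA]
Op 6: add NE@23 -> ring=[20:ND,23:NE,66:NC,69:NA]
Op 7: route key 26: smallest pos >= 26 is 66 -> NC
Op 8: route key 70: none >= 70, wrap to smallest pos 20 -> ND
Op 9: route key 15: smallest pos >= 15 is 20 -> ND
Op 10: add NF@77 -> ring=[20:ND,23:NE,66:NC,69:NA,77:NF]
Final route key 24: smallest pos >= 24 is 66 -> NC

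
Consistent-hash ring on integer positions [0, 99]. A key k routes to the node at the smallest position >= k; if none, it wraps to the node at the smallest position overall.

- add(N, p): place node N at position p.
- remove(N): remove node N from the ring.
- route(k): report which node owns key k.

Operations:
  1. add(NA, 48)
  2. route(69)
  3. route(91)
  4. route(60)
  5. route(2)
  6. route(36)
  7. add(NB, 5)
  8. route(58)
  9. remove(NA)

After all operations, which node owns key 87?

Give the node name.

Op 1: add NA@48 -> ring=[48:NA]
Op 2: route key 69: none >= 69, wrap to smallest pos 48 -> NA
Op 3: route key 91: none >= 91, wrap to smallest pos 48 -> NA
Op 4: route key 60: none >= 60, wrap to smallest pos 48 -> NA
Op 5: route key 2: smallest pos >= 2 is 48 -> NA
Op 6: route key 36: smallest pos >= 36 is 48 -> NA
Op 7: add NB@5 -> ring=[5:NB,48:NA]
Op 8: route key 58: none >= 58, wrap to smallest pos 5 -> NB
Op 9: remove NA -> ring=[5:NB]
Final route key 87: none >= 87, wrap to smallest pos 5 -> NB

Answer: NB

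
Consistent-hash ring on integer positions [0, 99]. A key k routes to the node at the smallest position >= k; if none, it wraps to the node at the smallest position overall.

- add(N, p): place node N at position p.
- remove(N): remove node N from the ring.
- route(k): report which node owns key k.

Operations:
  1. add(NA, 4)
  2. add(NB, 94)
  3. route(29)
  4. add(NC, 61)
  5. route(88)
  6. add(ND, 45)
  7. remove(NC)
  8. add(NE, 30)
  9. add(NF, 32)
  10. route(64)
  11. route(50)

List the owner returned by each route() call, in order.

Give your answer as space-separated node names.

Answer: NB NB NB NB

Derivation:
Op 1: add NA@4 -> ring=[4:NA]
Op 2: add NB@94 -> ring=[4:NA,94:NB]
Op 3: route key 29: smallest pos >= 29 is 94 -> NB
Op 4: add NC@61 -> ring=[4:NA,61:NC,94:NB]
Op 5: route key 88: smallest pos >= 88 is 94 -> NB
Op 6: add ND@45 -> ring=[4:NA,45:ND,61:NC,94:NB]
Op 7: remove NC -> ring=[4:NA,45:ND,94:NB]
Op 8: add NE@30 -> ring=[4:NA,30:NE,45:ND,94:NB]
Op 9: add NF@32 -> ring=[4:NA,30:NE,32:NF,45:ND,94:NB]
Op 10: route key 64: smallest pos >= 64 is 94 -> NB
Op 11: route key 50: smallest pos >= 50 is 94 -> NB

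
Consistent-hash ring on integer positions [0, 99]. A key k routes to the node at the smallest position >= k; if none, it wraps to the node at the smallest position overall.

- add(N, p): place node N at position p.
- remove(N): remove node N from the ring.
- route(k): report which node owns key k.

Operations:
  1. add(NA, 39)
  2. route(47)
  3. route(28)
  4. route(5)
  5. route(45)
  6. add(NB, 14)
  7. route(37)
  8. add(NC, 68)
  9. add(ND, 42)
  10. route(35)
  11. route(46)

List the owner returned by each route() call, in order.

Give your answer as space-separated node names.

Answer: NA NA NA NA NA NA NC

Derivation:
Op 1: add NA@39 -> ring=[39:NA]
Op 2: route key 47: none >= 47, wrap to smallest pos 39 -> NA
Op 3: route key 28: smallest pos >= 28 is 39 -> NA
Op 4: route key 5: smallest pos >= 5 is 39 -> NA
Op 5: route key 45: none >= 45, wrap to smallest pos 39 -> NA
Op 6: add NB@14 -> ring=[14:NB,39:NA]
Op 7: route key 37: smallest pos >= 37 is 39 -> NA
Op 8: add NC@68 -> ring=[14:NB,39:NA,68:NC]
Op 9: add ND@42 -> ring=[14:NB,39:NA,42:ND,68:NC]
Op 10: route key 35: smallest pos >= 35 is 39 -> NA
Op 11: route key 46: smallest pos >= 46 is 68 -> NC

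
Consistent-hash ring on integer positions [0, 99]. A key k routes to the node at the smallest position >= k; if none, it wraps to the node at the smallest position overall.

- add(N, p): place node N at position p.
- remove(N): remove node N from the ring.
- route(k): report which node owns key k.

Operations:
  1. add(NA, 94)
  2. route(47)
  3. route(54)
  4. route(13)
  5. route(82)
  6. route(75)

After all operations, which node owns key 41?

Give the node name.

Op 1: add NA@94 -> ring=[94:NA]
Op 2: route key 47: smallest pos >= 47 is 94 -> NA
Op 3: route key 54: smallest pos >= 54 is 94 -> NA
Op 4: route key 13: smallest pos >= 13 is 94 -> NA
Op 5: route key 82: smallest pos >= 82 is 94 -> NA
Op 6: route key 75: smallest pos >= 75 is 94 -> NA
Final route key 41: smallest pos >= 41 is 94 -> NA

Answer: NA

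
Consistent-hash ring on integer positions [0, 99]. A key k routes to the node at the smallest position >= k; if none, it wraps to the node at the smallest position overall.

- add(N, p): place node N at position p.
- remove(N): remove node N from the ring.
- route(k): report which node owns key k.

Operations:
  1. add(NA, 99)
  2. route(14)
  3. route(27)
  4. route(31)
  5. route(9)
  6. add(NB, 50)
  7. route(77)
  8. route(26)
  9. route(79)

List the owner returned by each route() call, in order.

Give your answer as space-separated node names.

Answer: NA NA NA NA NA NB NA

Derivation:
Op 1: add NA@99 -> ring=[99:NA]
Op 2: route key 14: smallest pos >= 14 is 99 -> NA
Op 3: route key 27: smallest pos >= 27 is 99 -> NA
Op 4: route key 31: smallest pos >= 31 is 99 -> NA
Op 5: route key 9: smallest pos >= 9 is 99 -> NA
Op 6: add NB@50 -> ring=[50:NB,99:NA]
Op 7: route key 77: smallest pos >= 77 is 99 -> NA
Op 8: route key 26: smallest pos >= 26 is 50 -> NB
Op 9: route key 79: smallest pos >= 79 is 99 -> NA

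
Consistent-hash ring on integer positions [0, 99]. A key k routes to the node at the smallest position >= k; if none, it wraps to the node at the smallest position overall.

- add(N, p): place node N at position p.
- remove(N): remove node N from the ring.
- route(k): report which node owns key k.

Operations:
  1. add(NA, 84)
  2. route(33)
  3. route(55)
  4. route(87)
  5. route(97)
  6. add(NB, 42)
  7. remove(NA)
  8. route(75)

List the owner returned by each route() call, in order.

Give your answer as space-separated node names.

Answer: NA NA NA NA NB

Derivation:
Op 1: add NA@84 -> ring=[84:NA]
Op 2: route key 33: smallest pos >= 33 is 84 -> NA
Op 3: route key 55: smallest pos >= 55 is 84 -> NA
Op 4: route key 87: none >= 87, wrap to smallest pos 84 -> NA
Op 5: route key 97: none >= 97, wrap to smallest pos 84 -> NA
Op 6: add NB@42 -> ring=[42:NB,84:NA]
Op 7: remove NA -> ring=[42:NB]
Op 8: route key 75: none >= 75, wrap to smallest pos 42 -> NB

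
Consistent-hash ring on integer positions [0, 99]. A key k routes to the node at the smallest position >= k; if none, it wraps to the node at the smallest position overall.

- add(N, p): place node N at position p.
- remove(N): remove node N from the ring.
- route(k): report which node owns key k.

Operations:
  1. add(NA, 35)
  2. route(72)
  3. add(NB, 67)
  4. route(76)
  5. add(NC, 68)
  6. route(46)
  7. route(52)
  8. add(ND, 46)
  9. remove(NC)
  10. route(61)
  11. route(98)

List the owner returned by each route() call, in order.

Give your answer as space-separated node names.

Answer: NA NA NB NB NB NA

Derivation:
Op 1: add NA@35 -> ring=[35:NA]
Op 2: route key 72: none >= 72, wrap to smallest pos 35 -> NA
Op 3: add NB@67 -> ring=[35:NA,67:NB]
Op 4: route key 76: none >= 76, wrap to smallest pos 35 -> NA
Op 5: add NC@68 -> ring=[35:NA,67:NB,68:NC]
Op 6: route key 46: smallest pos >= 46 is 67 -> NB
Op 7: route key 52: smallest pos >= 52 is 67 -> NB
Op 8: add ND@46 -> ring=[35:NA,46:ND,67:NB,68:NC]
Op 9: remove NC -> ring=[35:NA,46:ND,67:NB]
Op 10: route key 61: smallest pos >= 61 is 67 -> NB
Op 11: route key 98: none >= 98, wrap to smallest pos 35 -> NA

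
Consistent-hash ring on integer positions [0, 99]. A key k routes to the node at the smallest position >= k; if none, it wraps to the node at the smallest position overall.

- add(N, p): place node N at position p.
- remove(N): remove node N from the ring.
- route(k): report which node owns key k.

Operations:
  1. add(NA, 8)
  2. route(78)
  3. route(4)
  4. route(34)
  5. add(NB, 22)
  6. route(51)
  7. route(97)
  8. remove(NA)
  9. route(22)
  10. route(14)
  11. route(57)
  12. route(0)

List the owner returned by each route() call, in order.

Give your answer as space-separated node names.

Answer: NA NA NA NA NA NB NB NB NB

Derivation:
Op 1: add NA@8 -> ring=[8:NA]
Op 2: route key 78: none >= 78, wrap to smallest pos 8 -> NA
Op 3: route key 4: smallest pos >= 4 is 8 -> NA
Op 4: route key 34: none >= 34, wrap to smallest pos 8 -> NA
Op 5: add NB@22 -> ring=[8:NA,22:NB]
Op 6: route key 51: none >= 51, wrap to smallest pos 8 -> NA
Op 7: route key 97: none >= 97, wrap to smallest pos 8 -> NA
Op 8: remove NA -> ring=[22:NB]
Op 9: route key 22: smallest pos >= 22 is 22 -> NB
Op 10: route key 14: smallest pos >= 14 is 22 -> NB
Op 11: route key 57: none >= 57, wrap to smallest pos 22 -> NB
Op 12: route key 0: smallest pos >= 0 is 22 -> NB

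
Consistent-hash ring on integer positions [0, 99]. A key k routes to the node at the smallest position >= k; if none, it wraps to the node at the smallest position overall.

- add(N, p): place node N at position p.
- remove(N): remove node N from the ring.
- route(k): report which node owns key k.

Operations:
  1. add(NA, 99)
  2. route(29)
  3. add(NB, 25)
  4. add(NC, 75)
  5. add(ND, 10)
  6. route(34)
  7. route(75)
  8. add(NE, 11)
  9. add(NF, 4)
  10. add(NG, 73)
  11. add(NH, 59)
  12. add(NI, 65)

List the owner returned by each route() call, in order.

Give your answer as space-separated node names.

Answer: NA NC NC

Derivation:
Op 1: add NA@99 -> ring=[99:NA]
Op 2: route key 29: smallest pos >= 29 is 99 -> NA
Op 3: add NB@25 -> ring=[25:NB,99:NA]
Op 4: add NC@75 -> ring=[25:NB,75:NC,99:NA]
Op 5: add ND@10 -> ring=[10:ND,25:NB,75:NC,99:NA]
Op 6: route key 34: smallest pos >= 34 is 75 -> NC
Op 7: route key 75: smallest pos >= 75 is 75 -> NC
Op 8: add NE@11 -> ring=[10:ND,11:NE,25:NB,75:NC,99:NA]
Op 9: add NF@4 -> ring=[4:NF,10:ND,11:NE,25:NB,75:NC,99:NA]
Op 10: add NG@73 -> ring=[4:NF,10:ND,11:NE,25:NB,73:NG,75:NC,99:NA]
Op 11: add NH@59 -> ring=[4:NF,10:ND,11:NE,25:NB,59:NH,73:NG,75:NC,99:NA]
Op 12: add NI@65 -> ring=[4:NF,10:ND,11:NE,25:NB,59:NH,65:NI,73:NG,75:NC,99:NA]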